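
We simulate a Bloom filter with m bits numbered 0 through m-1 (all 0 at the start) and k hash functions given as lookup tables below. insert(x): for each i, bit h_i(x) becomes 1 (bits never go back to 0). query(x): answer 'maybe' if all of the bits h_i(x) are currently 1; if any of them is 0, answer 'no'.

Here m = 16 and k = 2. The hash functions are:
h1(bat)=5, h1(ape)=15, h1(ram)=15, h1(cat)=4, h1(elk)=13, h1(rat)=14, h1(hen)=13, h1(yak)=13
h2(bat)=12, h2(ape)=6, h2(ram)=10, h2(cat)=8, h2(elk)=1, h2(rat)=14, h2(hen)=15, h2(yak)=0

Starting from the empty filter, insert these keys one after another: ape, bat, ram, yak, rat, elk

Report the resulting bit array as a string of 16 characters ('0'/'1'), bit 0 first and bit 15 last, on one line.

Answer: 1100011000101111

Derivation:
Start: bits=0000000000000000
After insert 'ape': sets bits 6 15 -> bits=0000001000000001
After insert 'bat': sets bits 5 12 -> bits=0000011000001001
After insert 'ram': sets bits 10 15 -> bits=0000011000101001
After insert 'yak': sets bits 0 13 -> bits=1000011000101101
After insert 'rat': sets bits 14 -> bits=1000011000101111
After insert 'elk': sets bits 1 13 -> bits=1100011000101111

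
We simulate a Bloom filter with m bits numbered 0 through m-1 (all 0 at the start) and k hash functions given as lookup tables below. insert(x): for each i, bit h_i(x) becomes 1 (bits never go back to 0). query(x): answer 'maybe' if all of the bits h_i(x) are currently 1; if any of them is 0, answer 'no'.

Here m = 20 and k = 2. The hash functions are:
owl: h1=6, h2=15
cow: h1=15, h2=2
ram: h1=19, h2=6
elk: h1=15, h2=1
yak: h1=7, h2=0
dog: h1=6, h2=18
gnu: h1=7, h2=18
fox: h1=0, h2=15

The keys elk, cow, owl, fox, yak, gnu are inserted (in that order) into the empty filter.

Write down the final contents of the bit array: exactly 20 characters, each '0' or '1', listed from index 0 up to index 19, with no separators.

Start: bits=00000000000000000000
After insert 'elk': sets bits 1 15 -> bits=01000000000000010000
After insert 'cow': sets bits 2 15 -> bits=01100000000000010000
After insert 'owl': sets bits 6 15 -> bits=01100010000000010000
After insert 'fox': sets bits 0 15 -> bits=11100010000000010000
After insert 'yak': sets bits 0 7 -> bits=11100011000000010000
After insert 'gnu': sets bits 7 18 -> bits=11100011000000010010

Answer: 11100011000000010010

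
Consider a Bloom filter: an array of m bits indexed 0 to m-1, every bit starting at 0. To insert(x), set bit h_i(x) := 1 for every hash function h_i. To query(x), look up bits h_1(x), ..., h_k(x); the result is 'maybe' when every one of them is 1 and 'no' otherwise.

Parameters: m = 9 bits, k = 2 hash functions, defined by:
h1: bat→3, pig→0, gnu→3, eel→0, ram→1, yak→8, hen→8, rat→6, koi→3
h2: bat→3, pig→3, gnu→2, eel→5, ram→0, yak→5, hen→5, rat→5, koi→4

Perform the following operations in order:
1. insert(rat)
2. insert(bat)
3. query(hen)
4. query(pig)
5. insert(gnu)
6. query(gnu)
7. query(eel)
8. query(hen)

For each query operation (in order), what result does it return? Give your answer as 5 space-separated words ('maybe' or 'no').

Start: bits=000000000
Op 1: insert rat -> sets bits 5 6 -> bits=000001100
Op 2: insert bat -> sets bits 3 -> bits=000101100
Op 3: query hen -> checks bit5=1, bit8=0 (has a 0) -> no
Op 4: query pig -> checks bit0=0, bit3=1 (has a 0) -> no
Op 5: insert gnu -> sets bits 2 3 -> bits=001101100
Op 6: query gnu -> checks bit2=1, bit3=1 (all 1) -> maybe
Op 7: query eel -> checks bit0=0, bit5=1 (has a 0) -> no
Op 8: query hen -> checks bit5=1, bit8=0 (has a 0) -> no
Query results in order: no no maybe no no

Answer: no no maybe no no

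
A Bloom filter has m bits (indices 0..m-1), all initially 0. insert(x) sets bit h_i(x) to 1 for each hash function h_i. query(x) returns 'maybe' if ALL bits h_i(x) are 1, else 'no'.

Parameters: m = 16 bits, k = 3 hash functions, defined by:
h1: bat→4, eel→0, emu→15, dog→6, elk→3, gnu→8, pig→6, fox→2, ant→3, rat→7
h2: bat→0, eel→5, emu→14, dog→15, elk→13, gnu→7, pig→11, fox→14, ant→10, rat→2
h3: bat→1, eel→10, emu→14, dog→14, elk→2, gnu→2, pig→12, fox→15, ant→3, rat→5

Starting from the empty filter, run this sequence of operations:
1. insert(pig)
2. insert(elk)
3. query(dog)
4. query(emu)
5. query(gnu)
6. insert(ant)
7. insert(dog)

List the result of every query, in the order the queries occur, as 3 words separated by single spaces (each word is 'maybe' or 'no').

Answer: no no no

Derivation:
Start: bits=0000000000000000
Op 1: insert pig -> sets bits 6 11 12 -> bits=0000001000011000
Op 2: insert elk -> sets bits 2 3 13 -> bits=0011001000011100
Op 3: query dog -> checks bit6=1, bit14=0, bit15=0 (has a 0) -> no
Op 4: query emu -> checks bit14=0, bit15=0 (has a 0) -> no
Op 5: query gnu -> checks bit2=1, bit7=0, bit8=0 (has a 0) -> no
Op 6: insert ant -> sets bits 3 10 -> bits=0011001000111100
Op 7: insert dog -> sets bits 6 14 15 -> bits=0011001000111111
Query results in order: no no no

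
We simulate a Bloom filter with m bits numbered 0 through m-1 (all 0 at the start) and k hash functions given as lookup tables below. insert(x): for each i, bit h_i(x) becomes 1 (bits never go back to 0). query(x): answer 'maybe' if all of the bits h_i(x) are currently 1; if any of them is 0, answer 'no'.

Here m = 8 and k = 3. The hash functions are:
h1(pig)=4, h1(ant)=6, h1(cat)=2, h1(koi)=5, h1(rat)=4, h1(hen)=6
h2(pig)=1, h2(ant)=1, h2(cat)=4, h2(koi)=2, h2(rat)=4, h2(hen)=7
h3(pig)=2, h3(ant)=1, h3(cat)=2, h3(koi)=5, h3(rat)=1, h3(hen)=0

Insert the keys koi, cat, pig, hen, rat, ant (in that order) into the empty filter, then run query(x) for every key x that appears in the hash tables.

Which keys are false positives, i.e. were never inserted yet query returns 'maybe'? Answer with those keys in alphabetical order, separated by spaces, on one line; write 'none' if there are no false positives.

Answer: none

Derivation:
Start: bits=00000000
After insert 'koi': sets bits 2 5 -> bits=00100100
After insert 'cat': sets bits 2 4 -> bits=00101100
After insert 'pig': sets bits 1 2 4 -> bits=01101100
After insert 'hen': sets bits 0 6 7 -> bits=11101111
After insert 'rat': sets bits 1 4 -> bits=11101111
After insert 'ant': sets bits 1 6 -> bits=11101111
Not inserted: (none) — query each against bits=11101111:
False positives (alphabetical): none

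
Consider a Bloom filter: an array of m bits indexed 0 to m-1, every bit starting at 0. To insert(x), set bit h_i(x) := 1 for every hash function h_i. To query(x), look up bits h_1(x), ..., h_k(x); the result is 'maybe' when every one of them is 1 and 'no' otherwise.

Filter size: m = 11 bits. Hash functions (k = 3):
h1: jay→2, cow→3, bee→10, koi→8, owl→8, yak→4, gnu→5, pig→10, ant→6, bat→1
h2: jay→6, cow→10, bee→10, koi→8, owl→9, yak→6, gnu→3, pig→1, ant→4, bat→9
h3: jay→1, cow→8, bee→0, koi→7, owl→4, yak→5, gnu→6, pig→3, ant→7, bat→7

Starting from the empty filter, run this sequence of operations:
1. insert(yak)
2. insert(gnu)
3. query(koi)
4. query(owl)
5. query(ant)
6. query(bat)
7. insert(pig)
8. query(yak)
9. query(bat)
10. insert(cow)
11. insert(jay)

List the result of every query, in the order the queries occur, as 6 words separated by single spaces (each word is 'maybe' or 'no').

Start: bits=00000000000
Op 1: insert yak -> sets bits 4 5 6 -> bits=00001110000
Op 2: insert gnu -> sets bits 3 5 6 -> bits=00011110000
Op 3: query koi -> checks bit7=0, bit8=0 (has a 0) -> no
Op 4: query owl -> checks bit4=1, bit8=0, bit9=0 (has a 0) -> no
Op 5: query ant -> checks bit4=1, bit6=1, bit7=0 (has a 0) -> no
Op 6: query bat -> checks bit1=0, bit7=0, bit9=0 (has a 0) -> no
Op 7: insert pig -> sets bits 1 3 10 -> bits=01011110001
Op 8: query yak -> checks bit4=1, bit5=1, bit6=1 (all 1) -> maybe
Op 9: query bat -> checks bit1=1, bit7=0, bit9=0 (has a 0) -> no
Op 10: insert cow -> sets bits 3 8 10 -> bits=01011110101
Op 11: insert jay -> sets bits 1 2 6 -> bits=01111110101
Query results in order: no no no no maybe no

Answer: no no no no maybe no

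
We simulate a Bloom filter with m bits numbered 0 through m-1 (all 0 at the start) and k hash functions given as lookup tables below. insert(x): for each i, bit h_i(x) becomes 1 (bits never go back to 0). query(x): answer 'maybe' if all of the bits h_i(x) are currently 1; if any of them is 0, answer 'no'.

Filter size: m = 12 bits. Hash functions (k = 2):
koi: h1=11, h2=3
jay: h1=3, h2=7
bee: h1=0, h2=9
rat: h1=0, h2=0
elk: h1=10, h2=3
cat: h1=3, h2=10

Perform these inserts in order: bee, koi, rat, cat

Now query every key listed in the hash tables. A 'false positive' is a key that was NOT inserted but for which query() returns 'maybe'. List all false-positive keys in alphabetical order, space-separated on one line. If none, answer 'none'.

Start: bits=000000000000
After insert 'bee': sets bits 0 9 -> bits=100000000100
After insert 'koi': sets bits 3 11 -> bits=100100000101
After insert 'rat': sets bits 0 -> bits=100100000101
After insert 'cat': sets bits 3 10 -> bits=100100000111
Not inserted: elk jay — query each against bits=100100000111:
query elk: checks bit3=1, bit10=1 (all 1) -> maybe => FALSE POSITIVE
query jay: checks bit3=1, bit7=0 (has a 0) -> no => not a false positive
False positives (alphabetical): elk

Answer: elk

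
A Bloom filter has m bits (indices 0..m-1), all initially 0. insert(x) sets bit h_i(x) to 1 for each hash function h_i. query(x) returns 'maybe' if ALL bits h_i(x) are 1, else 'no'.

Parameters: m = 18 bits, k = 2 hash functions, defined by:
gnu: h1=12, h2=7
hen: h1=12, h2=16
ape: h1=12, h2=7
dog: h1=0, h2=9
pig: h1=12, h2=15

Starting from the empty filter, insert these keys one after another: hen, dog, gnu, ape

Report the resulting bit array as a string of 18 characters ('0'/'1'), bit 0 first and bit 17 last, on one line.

Answer: 100000010100100010

Derivation:
Start: bits=000000000000000000
After insert 'hen': sets bits 12 16 -> bits=000000000000100010
After insert 'dog': sets bits 0 9 -> bits=100000000100100010
After insert 'gnu': sets bits 7 12 -> bits=100000010100100010
After insert 'ape': sets bits 7 12 -> bits=100000010100100010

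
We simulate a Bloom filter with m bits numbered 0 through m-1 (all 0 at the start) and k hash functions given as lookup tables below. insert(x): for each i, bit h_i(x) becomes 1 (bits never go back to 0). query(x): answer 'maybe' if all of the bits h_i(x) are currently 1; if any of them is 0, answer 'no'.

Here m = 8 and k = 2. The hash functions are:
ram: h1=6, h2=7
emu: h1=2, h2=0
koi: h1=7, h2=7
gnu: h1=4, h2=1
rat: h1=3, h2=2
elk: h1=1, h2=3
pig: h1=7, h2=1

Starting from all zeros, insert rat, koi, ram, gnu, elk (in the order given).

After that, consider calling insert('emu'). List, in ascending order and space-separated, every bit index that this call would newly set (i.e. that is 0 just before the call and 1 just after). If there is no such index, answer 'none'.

Answer: 0

Derivation:
Start: bits=00000000
After insert 'rat': sets bits 2 3 -> bits=00110000
After insert 'koi': sets bits 7 -> bits=00110001
After insert 'ram': sets bits 6 7 -> bits=00110011
After insert 'gnu': sets bits 1 4 -> bits=01111011
After insert 'elk': sets bits 1 3 -> bits=01111011
insert 'emu' would touch bits 0 2; currently bit0=0, bit2=1
Bits that are 0 among those (would change 0->1): 0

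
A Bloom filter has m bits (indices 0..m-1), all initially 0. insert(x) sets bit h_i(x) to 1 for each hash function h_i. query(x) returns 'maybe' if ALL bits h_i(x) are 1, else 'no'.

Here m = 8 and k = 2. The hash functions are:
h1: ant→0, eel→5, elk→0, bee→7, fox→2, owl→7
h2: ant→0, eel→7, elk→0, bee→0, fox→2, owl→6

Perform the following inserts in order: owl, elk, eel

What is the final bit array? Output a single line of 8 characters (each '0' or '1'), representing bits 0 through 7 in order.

Start: bits=00000000
After insert 'owl': sets bits 6 7 -> bits=00000011
After insert 'elk': sets bits 0 -> bits=10000011
After insert 'eel': sets bits 5 7 -> bits=10000111

Answer: 10000111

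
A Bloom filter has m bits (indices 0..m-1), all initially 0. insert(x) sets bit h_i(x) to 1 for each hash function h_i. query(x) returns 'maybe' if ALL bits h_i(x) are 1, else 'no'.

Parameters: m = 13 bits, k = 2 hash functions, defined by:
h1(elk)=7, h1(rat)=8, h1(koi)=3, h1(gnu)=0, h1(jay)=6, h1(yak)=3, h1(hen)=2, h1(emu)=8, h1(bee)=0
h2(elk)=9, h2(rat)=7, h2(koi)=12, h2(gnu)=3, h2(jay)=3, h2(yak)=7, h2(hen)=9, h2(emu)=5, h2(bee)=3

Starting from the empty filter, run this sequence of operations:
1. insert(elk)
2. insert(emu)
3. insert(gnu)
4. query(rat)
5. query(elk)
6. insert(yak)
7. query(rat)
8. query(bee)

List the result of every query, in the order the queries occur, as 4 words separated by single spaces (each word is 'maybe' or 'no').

Start: bits=0000000000000
Op 1: insert elk -> sets bits 7 9 -> bits=0000000101000
Op 2: insert emu -> sets bits 5 8 -> bits=0000010111000
Op 3: insert gnu -> sets bits 0 3 -> bits=1001010111000
Op 4: query rat -> checks bit7=1, bit8=1 (all 1) -> maybe
Op 5: query elk -> checks bit7=1, bit9=1 (all 1) -> maybe
Op 6: insert yak -> sets bits 3 7 -> bits=1001010111000
Op 7: query rat -> checks bit7=1, bit8=1 (all 1) -> maybe
Op 8: query bee -> checks bit0=1, bit3=1 (all 1) -> maybe
Query results in order: maybe maybe maybe maybe

Answer: maybe maybe maybe maybe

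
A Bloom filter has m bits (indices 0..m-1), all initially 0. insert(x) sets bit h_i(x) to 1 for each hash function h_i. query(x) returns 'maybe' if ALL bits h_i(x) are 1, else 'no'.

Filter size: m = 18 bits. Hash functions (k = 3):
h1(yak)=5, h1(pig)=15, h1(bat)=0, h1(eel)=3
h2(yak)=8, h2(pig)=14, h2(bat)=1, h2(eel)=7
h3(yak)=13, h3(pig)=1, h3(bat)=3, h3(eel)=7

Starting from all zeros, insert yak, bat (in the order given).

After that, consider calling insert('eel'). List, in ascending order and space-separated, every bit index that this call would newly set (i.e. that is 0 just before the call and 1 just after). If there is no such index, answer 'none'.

Start: bits=000000000000000000
After insert 'yak': sets bits 5 8 13 -> bits=000001001000010000
After insert 'bat': sets bits 0 1 3 -> bits=110101001000010000
insert 'eel' would touch bits 3 7; currently bit3=1, bit7=0
Bits that are 0 among those (would change 0->1): 7

Answer: 7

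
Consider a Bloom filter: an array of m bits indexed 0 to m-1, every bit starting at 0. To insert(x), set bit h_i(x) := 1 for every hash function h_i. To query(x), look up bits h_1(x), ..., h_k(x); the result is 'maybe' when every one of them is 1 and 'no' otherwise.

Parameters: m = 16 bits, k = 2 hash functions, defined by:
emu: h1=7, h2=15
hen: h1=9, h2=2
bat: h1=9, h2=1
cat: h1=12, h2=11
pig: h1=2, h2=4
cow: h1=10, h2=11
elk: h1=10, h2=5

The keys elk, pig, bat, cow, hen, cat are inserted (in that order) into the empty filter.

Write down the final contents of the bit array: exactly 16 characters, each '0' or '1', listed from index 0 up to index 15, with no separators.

Answer: 0110110001111000

Derivation:
Start: bits=0000000000000000
After insert 'elk': sets bits 5 10 -> bits=0000010000100000
After insert 'pig': sets bits 2 4 -> bits=0010110000100000
After insert 'bat': sets bits 1 9 -> bits=0110110001100000
After insert 'cow': sets bits 10 11 -> bits=0110110001110000
After insert 'hen': sets bits 2 9 -> bits=0110110001110000
After insert 'cat': sets bits 11 12 -> bits=0110110001111000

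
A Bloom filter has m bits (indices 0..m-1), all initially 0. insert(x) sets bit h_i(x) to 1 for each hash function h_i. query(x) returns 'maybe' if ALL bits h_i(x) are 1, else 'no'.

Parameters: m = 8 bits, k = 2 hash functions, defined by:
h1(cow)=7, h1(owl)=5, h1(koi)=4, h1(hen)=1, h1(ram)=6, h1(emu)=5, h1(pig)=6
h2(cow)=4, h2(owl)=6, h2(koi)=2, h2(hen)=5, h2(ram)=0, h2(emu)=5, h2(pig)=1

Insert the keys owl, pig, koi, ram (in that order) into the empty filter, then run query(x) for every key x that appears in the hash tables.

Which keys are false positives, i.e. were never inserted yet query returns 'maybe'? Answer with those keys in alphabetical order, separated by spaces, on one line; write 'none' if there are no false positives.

Start: bits=00000000
After insert 'owl': sets bits 5 6 -> bits=00000110
After insert 'pig': sets bits 1 6 -> bits=01000110
After insert 'koi': sets bits 2 4 -> bits=01101110
After insert 'ram': sets bits 0 6 -> bits=11101110
Not inserted: cow emu hen — query each against bits=11101110:
query cow: checks bit4=1, bit7=0 (has a 0) -> no => not a false positive
query emu: checks bit5=1 (all 1) -> maybe => FALSE POSITIVE
query hen: checks bit1=1, bit5=1 (all 1) -> maybe => FALSE POSITIVE
False positives (alphabetical): emu hen

Answer: emu hen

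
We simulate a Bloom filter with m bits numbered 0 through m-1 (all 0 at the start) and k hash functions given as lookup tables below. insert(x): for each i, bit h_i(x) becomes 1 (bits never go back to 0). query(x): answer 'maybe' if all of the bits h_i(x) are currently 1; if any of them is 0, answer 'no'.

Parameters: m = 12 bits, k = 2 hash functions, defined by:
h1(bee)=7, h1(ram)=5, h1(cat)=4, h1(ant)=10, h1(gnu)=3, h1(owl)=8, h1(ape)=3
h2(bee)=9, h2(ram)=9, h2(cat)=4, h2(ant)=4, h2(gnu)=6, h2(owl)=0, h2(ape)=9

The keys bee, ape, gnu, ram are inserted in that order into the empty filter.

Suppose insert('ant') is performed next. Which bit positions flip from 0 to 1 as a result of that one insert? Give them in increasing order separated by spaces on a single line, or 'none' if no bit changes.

Answer: 4 10

Derivation:
Start: bits=000000000000
After insert 'bee': sets bits 7 9 -> bits=000000010100
After insert 'ape': sets bits 3 9 -> bits=000100010100
After insert 'gnu': sets bits 3 6 -> bits=000100110100
After insert 'ram': sets bits 5 9 -> bits=000101110100
insert 'ant' would touch bits 4 10; currently bit4=0, bit10=0
Bits that are 0 among those (would change 0->1): 4 10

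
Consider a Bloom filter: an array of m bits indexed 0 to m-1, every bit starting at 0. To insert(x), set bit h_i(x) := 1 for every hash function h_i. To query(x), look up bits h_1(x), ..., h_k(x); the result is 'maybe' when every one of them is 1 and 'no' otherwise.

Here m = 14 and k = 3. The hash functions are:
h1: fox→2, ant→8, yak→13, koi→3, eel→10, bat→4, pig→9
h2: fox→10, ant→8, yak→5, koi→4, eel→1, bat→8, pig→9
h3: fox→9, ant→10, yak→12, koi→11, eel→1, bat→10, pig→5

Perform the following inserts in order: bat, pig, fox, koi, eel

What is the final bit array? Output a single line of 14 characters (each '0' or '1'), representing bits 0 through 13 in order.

Answer: 01111100111100

Derivation:
Start: bits=00000000000000
After insert 'bat': sets bits 4 8 10 -> bits=00001000101000
After insert 'pig': sets bits 5 9 -> bits=00001100111000
After insert 'fox': sets bits 2 9 10 -> bits=00101100111000
After insert 'koi': sets bits 3 4 11 -> bits=00111100111100
After insert 'eel': sets bits 1 10 -> bits=01111100111100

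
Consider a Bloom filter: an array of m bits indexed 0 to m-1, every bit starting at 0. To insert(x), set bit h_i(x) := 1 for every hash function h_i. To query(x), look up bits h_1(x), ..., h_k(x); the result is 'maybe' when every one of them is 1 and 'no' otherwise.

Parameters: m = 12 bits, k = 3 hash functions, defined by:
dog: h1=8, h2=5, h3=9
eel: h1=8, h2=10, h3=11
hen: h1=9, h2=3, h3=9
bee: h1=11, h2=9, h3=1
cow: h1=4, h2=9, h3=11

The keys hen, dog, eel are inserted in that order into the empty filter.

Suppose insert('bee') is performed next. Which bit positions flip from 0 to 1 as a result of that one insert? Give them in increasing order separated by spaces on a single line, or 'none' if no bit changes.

Answer: 1

Derivation:
Start: bits=000000000000
After insert 'hen': sets bits 3 9 -> bits=000100000100
After insert 'dog': sets bits 5 8 9 -> bits=000101001100
After insert 'eel': sets bits 8 10 11 -> bits=000101001111
insert 'bee' would touch bits 1 9 11; currently bit1=0, bit9=1, bit11=1
Bits that are 0 among those (would change 0->1): 1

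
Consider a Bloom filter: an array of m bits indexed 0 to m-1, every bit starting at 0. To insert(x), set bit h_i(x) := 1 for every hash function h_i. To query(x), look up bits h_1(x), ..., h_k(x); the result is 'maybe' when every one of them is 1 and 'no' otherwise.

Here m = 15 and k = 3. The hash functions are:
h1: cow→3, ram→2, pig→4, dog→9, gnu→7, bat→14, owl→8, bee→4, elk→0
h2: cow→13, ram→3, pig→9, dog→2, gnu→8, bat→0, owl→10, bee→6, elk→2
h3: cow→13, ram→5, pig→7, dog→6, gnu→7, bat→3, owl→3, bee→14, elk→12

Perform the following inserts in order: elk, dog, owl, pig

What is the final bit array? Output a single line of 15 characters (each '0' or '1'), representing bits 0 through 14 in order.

Start: bits=000000000000000
After insert 'elk': sets bits 0 2 12 -> bits=101000000000100
After insert 'dog': sets bits 2 6 9 -> bits=101000100100100
After insert 'owl': sets bits 3 8 10 -> bits=101100101110100
After insert 'pig': sets bits 4 7 9 -> bits=101110111110100

Answer: 101110111110100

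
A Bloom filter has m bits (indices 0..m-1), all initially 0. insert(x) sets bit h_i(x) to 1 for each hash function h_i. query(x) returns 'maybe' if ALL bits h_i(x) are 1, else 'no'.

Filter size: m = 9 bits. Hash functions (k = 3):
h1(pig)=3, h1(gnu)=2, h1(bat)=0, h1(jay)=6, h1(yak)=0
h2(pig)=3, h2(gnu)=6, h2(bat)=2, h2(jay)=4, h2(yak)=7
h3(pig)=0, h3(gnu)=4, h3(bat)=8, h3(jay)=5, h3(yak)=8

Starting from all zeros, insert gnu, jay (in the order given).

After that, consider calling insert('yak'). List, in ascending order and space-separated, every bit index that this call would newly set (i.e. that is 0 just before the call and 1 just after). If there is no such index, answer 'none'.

Start: bits=000000000
After insert 'gnu': sets bits 2 4 6 -> bits=001010100
After insert 'jay': sets bits 4 5 6 -> bits=001011100
insert 'yak' would touch bits 0 7 8; currently bit0=0, bit7=0, bit8=0
Bits that are 0 among those (would change 0->1): 0 7 8

Answer: 0 7 8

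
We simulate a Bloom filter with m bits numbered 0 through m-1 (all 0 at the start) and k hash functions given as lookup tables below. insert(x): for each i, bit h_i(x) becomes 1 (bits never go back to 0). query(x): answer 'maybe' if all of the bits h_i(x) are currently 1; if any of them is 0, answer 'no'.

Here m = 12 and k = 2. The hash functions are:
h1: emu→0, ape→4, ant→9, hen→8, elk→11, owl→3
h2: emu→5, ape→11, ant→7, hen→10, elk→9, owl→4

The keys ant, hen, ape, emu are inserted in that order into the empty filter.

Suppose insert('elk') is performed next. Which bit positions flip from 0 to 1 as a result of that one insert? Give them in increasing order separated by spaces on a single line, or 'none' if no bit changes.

Start: bits=000000000000
After insert 'ant': sets bits 7 9 -> bits=000000010100
After insert 'hen': sets bits 8 10 -> bits=000000011110
After insert 'ape': sets bits 4 11 -> bits=000010011111
After insert 'emu': sets bits 0 5 -> bits=100011011111
insert 'elk' would touch bits 9 11; currently bit9=1, bit11=1
Bits that are 0 among those (would change 0->1): none

Answer: none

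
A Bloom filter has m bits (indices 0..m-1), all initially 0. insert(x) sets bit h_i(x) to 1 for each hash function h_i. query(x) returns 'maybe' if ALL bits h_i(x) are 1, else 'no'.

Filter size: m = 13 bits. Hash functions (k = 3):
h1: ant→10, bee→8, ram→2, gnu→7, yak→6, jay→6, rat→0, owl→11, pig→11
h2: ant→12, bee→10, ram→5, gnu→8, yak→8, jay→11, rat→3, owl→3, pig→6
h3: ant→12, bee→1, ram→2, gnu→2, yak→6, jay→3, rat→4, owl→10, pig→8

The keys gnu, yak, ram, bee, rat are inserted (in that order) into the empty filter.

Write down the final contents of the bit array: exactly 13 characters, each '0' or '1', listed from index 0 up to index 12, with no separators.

Start: bits=0000000000000
After insert 'gnu': sets bits 2 7 8 -> bits=0010000110000
After insert 'yak': sets bits 6 8 -> bits=0010001110000
After insert 'ram': sets bits 2 5 -> bits=0010011110000
After insert 'bee': sets bits 1 8 10 -> bits=0110011110100
After insert 'rat': sets bits 0 3 4 -> bits=1111111110100

Answer: 1111111110100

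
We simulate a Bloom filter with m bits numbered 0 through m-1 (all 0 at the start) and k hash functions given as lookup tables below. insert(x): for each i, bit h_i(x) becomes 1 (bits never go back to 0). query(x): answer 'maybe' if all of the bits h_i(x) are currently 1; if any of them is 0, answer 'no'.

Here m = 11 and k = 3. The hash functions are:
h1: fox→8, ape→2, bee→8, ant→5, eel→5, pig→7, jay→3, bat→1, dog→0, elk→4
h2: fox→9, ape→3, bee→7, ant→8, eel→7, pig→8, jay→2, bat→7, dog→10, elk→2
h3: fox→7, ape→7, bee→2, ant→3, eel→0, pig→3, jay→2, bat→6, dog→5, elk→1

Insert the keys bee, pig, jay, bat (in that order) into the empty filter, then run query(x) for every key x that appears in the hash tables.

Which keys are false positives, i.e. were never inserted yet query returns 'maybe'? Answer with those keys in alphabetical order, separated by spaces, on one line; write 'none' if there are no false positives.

Answer: ape

Derivation:
Start: bits=00000000000
After insert 'bee': sets bits 2 7 8 -> bits=00100001100
After insert 'pig': sets bits 3 7 8 -> bits=00110001100
After insert 'jay': sets bits 2 3 -> bits=00110001100
After insert 'bat': sets bits 1 6 7 -> bits=01110011100
Not inserted: ant ape dog eel elk fox — query each against bits=01110011100:
query ant: checks bit3=1, bit5=0, bit8=1 (has a 0) -> no => not a false positive
query ape: checks bit2=1, bit3=1, bit7=1 (all 1) -> maybe => FALSE POSITIVE
query dog: checks bit0=0, bit5=0, bit10=0 (has a 0) -> no => not a false positive
query eel: checks bit0=0, bit5=0, bit7=1 (has a 0) -> no => not a false positive
query elk: checks bit1=1, bit2=1, bit4=0 (has a 0) -> no => not a false positive
query fox: checks bit7=1, bit8=1, bit9=0 (has a 0) -> no => not a false positive
False positives (alphabetical): ape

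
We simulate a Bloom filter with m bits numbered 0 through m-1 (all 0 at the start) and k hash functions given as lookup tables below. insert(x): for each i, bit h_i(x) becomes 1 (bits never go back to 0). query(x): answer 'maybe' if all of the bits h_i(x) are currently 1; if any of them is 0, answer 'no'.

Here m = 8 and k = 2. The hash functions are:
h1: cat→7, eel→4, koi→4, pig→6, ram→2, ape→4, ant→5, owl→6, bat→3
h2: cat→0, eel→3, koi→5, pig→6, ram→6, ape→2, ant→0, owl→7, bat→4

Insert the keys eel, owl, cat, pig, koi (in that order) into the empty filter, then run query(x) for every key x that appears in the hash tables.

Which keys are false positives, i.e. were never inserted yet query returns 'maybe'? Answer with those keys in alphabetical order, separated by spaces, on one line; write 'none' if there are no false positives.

Answer: ant bat

Derivation:
Start: bits=00000000
After insert 'eel': sets bits 3 4 -> bits=00011000
After insert 'owl': sets bits 6 7 -> bits=00011011
After insert 'cat': sets bits 0 7 -> bits=10011011
After insert 'pig': sets bits 6 -> bits=10011011
After insert 'koi': sets bits 4 5 -> bits=10011111
Not inserted: ant ape bat ram — query each against bits=10011111:
query ant: checks bit0=1, bit5=1 (all 1) -> maybe => FALSE POSITIVE
query ape: checks bit2=0, bit4=1 (has a 0) -> no => not a false positive
query bat: checks bit3=1, bit4=1 (all 1) -> maybe => FALSE POSITIVE
query ram: checks bit2=0, bit6=1 (has a 0) -> no => not a false positive
False positives (alphabetical): ant bat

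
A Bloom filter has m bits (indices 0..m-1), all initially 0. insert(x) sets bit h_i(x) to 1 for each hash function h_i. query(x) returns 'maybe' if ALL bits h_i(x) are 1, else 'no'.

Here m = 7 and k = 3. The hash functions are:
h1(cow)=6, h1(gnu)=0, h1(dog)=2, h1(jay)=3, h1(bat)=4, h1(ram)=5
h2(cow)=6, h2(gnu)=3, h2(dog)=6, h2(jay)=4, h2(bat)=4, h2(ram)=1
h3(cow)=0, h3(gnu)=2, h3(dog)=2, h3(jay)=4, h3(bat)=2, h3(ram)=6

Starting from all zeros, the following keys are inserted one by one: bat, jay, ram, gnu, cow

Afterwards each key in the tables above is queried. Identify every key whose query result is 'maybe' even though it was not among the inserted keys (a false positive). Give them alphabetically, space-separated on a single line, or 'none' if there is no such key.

Start: bits=0000000
After insert 'bat': sets bits 2 4 -> bits=0010100
After insert 'jay': sets bits 3 4 -> bits=0011100
After insert 'ram': sets bits 1 5 6 -> bits=0111111
After insert 'gnu': sets bits 0 2 3 -> bits=1111111
After insert 'cow': sets bits 0 6 -> bits=1111111
Not inserted: dog — query each against bits=1111111:
query dog: checks bit2=1, bit6=1 (all 1) -> maybe => FALSE POSITIVE
False positives (alphabetical): dog

Answer: dog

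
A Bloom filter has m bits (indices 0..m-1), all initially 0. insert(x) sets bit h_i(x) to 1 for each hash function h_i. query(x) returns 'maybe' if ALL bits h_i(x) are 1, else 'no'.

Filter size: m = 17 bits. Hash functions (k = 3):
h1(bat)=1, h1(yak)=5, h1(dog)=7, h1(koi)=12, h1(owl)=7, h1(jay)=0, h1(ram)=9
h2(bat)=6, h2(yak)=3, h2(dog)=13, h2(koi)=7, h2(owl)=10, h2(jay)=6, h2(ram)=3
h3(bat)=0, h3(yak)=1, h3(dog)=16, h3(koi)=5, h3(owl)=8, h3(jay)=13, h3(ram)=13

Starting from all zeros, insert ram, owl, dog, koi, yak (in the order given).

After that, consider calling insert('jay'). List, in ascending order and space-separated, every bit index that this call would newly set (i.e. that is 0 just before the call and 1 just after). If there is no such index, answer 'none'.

Answer: 0 6

Derivation:
Start: bits=00000000000000000
After insert 'ram': sets bits 3 9 13 -> bits=00010000010001000
After insert 'owl': sets bits 7 8 10 -> bits=00010001111001000
After insert 'dog': sets bits 7 13 16 -> bits=00010001111001001
After insert 'koi': sets bits 5 7 12 -> bits=00010101111011001
After insert 'yak': sets bits 1 3 5 -> bits=01010101111011001
insert 'jay' would touch bits 0 6 13; currently bit0=0, bit6=0, bit13=1
Bits that are 0 among those (would change 0->1): 0 6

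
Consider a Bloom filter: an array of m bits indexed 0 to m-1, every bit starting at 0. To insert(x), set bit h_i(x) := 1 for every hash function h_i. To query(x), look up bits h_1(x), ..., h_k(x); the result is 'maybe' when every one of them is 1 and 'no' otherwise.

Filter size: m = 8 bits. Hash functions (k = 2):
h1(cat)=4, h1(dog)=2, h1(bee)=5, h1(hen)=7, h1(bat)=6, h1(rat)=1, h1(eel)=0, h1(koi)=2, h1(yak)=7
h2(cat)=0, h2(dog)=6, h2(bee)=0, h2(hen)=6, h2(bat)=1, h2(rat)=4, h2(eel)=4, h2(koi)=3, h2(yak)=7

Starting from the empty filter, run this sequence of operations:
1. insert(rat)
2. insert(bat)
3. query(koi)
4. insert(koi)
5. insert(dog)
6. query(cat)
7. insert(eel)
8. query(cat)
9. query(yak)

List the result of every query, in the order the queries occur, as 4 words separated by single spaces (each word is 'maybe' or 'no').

Start: bits=00000000
Op 1: insert rat -> sets bits 1 4 -> bits=01001000
Op 2: insert bat -> sets bits 1 6 -> bits=01001010
Op 3: query koi -> checks bit2=0, bit3=0 (has a 0) -> no
Op 4: insert koi -> sets bits 2 3 -> bits=01111010
Op 5: insert dog -> sets bits 2 6 -> bits=01111010
Op 6: query cat -> checks bit0=0, bit4=1 (has a 0) -> no
Op 7: insert eel -> sets bits 0 4 -> bits=11111010
Op 8: query cat -> checks bit0=1, bit4=1 (all 1) -> maybe
Op 9: query yak -> checks bit7=0 (has a 0) -> no
Query results in order: no no maybe no

Answer: no no maybe no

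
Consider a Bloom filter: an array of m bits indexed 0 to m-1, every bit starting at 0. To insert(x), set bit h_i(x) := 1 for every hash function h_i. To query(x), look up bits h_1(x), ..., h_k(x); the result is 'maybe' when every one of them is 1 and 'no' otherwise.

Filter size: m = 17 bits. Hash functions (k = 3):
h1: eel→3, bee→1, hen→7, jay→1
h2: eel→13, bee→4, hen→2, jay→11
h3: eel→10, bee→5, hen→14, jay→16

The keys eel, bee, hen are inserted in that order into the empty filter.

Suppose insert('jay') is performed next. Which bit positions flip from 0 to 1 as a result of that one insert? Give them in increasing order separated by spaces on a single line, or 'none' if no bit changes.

Start: bits=00000000000000000
After insert 'eel': sets bits 3 10 13 -> bits=00010000001001000
After insert 'bee': sets bits 1 4 5 -> bits=01011100001001000
After insert 'hen': sets bits 2 7 14 -> bits=01111101001001100
insert 'jay' would touch bits 1 11 16; currently bit1=1, bit11=0, bit16=0
Bits that are 0 among those (would change 0->1): 11 16

Answer: 11 16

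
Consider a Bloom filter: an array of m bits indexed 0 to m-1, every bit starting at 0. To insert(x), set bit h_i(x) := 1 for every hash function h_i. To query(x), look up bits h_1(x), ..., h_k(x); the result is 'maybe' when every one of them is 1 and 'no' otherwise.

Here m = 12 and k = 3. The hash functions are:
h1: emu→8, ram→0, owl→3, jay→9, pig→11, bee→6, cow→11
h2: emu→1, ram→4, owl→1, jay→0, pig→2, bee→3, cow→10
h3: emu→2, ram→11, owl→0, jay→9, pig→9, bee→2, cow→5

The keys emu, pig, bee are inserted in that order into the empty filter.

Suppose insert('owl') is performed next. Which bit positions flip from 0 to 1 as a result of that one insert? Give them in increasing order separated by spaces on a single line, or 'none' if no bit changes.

Start: bits=000000000000
After insert 'emu': sets bits 1 2 8 -> bits=011000001000
After insert 'pig': sets bits 2 9 11 -> bits=011000001101
After insert 'bee': sets bits 2 3 6 -> bits=011100101101
insert 'owl' would touch bits 0 1 3; currently bit0=0, bit1=1, bit3=1
Bits that are 0 among those (would change 0->1): 0

Answer: 0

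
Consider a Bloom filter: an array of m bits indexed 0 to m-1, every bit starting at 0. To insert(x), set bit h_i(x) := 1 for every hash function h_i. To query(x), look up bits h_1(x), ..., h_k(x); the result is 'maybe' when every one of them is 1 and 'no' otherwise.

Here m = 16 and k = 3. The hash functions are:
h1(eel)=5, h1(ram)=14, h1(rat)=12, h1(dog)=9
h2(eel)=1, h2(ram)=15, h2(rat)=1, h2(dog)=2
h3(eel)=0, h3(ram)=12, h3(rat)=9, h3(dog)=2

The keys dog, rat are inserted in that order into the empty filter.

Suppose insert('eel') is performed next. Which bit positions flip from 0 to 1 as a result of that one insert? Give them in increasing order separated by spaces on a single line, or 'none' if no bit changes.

Start: bits=0000000000000000
After insert 'dog': sets bits 2 9 -> bits=0010000001000000
After insert 'rat': sets bits 1 9 12 -> bits=0110000001001000
insert 'eel' would touch bits 0 1 5; currently bit0=0, bit1=1, bit5=0
Bits that are 0 among those (would change 0->1): 0 5

Answer: 0 5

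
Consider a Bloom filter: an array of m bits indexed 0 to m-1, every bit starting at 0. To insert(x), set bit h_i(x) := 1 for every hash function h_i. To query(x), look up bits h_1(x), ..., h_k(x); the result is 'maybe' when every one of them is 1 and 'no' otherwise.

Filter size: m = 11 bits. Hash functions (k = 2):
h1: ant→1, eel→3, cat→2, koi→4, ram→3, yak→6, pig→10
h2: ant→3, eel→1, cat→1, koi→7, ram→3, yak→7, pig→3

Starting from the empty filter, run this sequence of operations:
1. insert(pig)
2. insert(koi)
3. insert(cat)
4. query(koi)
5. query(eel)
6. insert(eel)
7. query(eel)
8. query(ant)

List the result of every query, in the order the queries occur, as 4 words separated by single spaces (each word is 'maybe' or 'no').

Start: bits=00000000000
Op 1: insert pig -> sets bits 3 10 -> bits=00010000001
Op 2: insert koi -> sets bits 4 7 -> bits=00011001001
Op 3: insert cat -> sets bits 1 2 -> bits=01111001001
Op 4: query koi -> checks bit4=1, bit7=1 (all 1) -> maybe
Op 5: query eel -> checks bit1=1, bit3=1 (all 1) -> maybe
Op 6: insert eel -> sets bits 1 3 -> bits=01111001001
Op 7: query eel -> checks bit1=1, bit3=1 (all 1) -> maybe
Op 8: query ant -> checks bit1=1, bit3=1 (all 1) -> maybe
Query results in order: maybe maybe maybe maybe

Answer: maybe maybe maybe maybe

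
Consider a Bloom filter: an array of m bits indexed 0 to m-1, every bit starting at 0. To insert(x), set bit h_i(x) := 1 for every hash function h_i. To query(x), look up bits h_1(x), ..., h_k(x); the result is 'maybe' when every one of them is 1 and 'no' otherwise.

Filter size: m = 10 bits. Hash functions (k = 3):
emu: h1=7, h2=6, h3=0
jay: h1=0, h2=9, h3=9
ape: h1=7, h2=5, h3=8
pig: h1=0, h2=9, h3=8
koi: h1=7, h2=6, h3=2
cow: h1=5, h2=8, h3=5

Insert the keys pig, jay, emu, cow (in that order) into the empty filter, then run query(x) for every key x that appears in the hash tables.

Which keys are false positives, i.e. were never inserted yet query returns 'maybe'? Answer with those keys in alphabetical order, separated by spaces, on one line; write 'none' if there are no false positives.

Answer: ape

Derivation:
Start: bits=0000000000
After insert 'pig': sets bits 0 8 9 -> bits=1000000011
After insert 'jay': sets bits 0 9 -> bits=1000000011
After insert 'emu': sets bits 0 6 7 -> bits=1000001111
After insert 'cow': sets bits 5 8 -> bits=1000011111
Not inserted: ape koi — query each against bits=1000011111:
query ape: checks bit5=1, bit7=1, bit8=1 (all 1) -> maybe => FALSE POSITIVE
query koi: checks bit2=0, bit6=1, bit7=1 (has a 0) -> no => not a false positive
False positives (alphabetical): ape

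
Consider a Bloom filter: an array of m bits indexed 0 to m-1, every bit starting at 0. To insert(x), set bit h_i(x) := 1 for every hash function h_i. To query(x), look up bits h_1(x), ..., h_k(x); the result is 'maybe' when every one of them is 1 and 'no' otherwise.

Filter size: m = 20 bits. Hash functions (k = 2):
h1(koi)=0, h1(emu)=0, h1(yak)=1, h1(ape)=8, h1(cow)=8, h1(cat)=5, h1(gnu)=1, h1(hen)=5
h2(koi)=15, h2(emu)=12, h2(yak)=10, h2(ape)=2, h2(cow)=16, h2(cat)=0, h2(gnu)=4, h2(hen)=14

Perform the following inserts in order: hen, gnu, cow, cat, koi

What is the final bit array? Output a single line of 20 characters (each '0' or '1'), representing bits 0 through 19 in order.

Answer: 11001100100000111000

Derivation:
Start: bits=00000000000000000000
After insert 'hen': sets bits 5 14 -> bits=00000100000000100000
After insert 'gnu': sets bits 1 4 -> bits=01001100000000100000
After insert 'cow': sets bits 8 16 -> bits=01001100100000101000
After insert 'cat': sets bits 0 5 -> bits=11001100100000101000
After insert 'koi': sets bits 0 15 -> bits=11001100100000111000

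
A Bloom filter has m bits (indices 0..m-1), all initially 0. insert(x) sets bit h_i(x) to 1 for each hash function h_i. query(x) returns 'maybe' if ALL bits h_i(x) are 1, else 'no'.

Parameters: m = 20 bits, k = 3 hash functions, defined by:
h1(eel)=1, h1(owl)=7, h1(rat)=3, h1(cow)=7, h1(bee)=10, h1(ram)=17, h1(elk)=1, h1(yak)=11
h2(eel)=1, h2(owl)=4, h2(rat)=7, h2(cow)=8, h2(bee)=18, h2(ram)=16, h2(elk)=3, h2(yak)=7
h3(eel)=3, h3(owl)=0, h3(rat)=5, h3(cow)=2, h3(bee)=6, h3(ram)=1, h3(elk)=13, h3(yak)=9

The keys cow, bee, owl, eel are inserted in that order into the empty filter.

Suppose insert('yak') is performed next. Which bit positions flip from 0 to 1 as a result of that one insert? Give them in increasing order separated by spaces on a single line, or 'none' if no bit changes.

Answer: 9 11

Derivation:
Start: bits=00000000000000000000
After insert 'cow': sets bits 2 7 8 -> bits=00100001100000000000
After insert 'bee': sets bits 6 10 18 -> bits=00100011101000000010
After insert 'owl': sets bits 0 4 7 -> bits=10101011101000000010
After insert 'eel': sets bits 1 3 -> bits=11111011101000000010
insert 'yak' would touch bits 7 9 11; currently bit7=1, bit9=0, bit11=0
Bits that are 0 among those (would change 0->1): 9 11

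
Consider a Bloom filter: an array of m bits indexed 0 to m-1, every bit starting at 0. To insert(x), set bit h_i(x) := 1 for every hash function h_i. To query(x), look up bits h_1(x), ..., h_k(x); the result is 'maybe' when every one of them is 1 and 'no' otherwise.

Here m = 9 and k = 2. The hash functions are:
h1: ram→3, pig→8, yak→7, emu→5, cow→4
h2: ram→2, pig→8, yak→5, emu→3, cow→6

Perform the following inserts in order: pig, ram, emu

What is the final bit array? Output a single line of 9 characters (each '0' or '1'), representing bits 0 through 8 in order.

Start: bits=000000000
After insert 'pig': sets bits 8 -> bits=000000001
After insert 'ram': sets bits 2 3 -> bits=001100001
After insert 'emu': sets bits 3 5 -> bits=001101001

Answer: 001101001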